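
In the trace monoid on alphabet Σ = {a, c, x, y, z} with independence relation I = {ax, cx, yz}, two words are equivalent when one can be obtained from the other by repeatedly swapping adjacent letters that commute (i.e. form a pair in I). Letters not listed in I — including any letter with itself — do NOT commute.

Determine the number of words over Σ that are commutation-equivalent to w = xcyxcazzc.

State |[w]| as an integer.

6

piece 0:x — minimal
piece 1:c — minimal
piece 2:y rests on {0:x, 1:c}
piece 3:x rests on {2:y}
piece 4:c rests on {2:y}
piece 5:a rests on {4:c}
piece 6:z rests on {3:x, 5:a}
piece 7:z rests on {6:z}
piece 8:c rests on {7:z}
minimal pieces: {0:x, 1:c}
ways to finish when only these pieces remain (= sum over removing one remaining piece with nothing left below it):
  1 left: {8}→1
  2 left: {7,8}→1
  3 left: {6,7,8}→1
  4 left: {3,6,7,8}→1  {5,6,7,8}→1
  5 left: {3,5,6,7,8}→2  {4,5,6,7,8}→1
  6 left: {3,4,5,6,7,8}→3
  7 left: {2,3,4,5,6,7,8}→3
  placing 0:x first → 3 extensions
  placing 1:c first → 3 extensions
total linear extensions = 6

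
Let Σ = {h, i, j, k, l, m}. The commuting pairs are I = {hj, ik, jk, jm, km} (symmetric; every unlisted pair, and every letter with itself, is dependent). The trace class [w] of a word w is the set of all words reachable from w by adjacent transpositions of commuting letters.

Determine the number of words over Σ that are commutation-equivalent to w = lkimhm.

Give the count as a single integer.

piece 0:l — minimal
piece 1:k rests on {0:l}
piece 2:i rests on {0:l}
piece 3:m rests on {2:i}
piece 4:h rests on {1:k, 3:m}
piece 5:m rests on {4:h}
minimal pieces: {0:l}
ways to finish when only these pieces remain (= sum over removing one remaining piece with nothing left below it):
  1 left: {5}→1
  2 left: {4,5}→1
  3 left: {1,4,5}→1  {3,4,5}→1
  4 left: {1,3,4,5}→2  {2,3,4,5}→1
  placing 0:l first → 3 extensions

3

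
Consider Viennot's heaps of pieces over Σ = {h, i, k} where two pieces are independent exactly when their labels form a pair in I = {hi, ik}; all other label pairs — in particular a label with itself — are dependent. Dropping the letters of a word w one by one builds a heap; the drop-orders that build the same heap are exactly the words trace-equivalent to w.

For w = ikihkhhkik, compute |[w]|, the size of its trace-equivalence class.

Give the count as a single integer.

piece 0:i — minimal
piece 1:k — minimal
piece 2:i rests on {0:i}
piece 3:h rests on {1:k}
piece 4:k rests on {3:h}
piece 5:h rests on {4:k}
piece 6:h rests on {5:h}
piece 7:k rests on {6:h}
piece 8:i rests on {2:i}
piece 9:k rests on {7:k}
minimal pieces: {0:i, 1:k}
ways to finish when only these pieces remain (= sum over removing one remaining piece with nothing left below it):
  1 left: {8}→1  {9}→1
  2 left: {2,8}→1  {7,9}→1  {8,9}→2
  3 left: {0,2,8}→1  {2,8,9}→3  {6,7,9}→1  {7,8,9}→3
  4 left: {0,2,8,9}→4  {2,7,8,9}→6  {5,6,7,9}→1  {6,7,8,9}→4
  5 left: {0,2,7,8,9}→10  {2,6,7,8,9}→10  {4,5,6,7,9}→1  {5,6,7,8,9}→5
  6 left: {0,2,6,7,8,9}→20  {2,5,6,7,8,9}→15  {3,4,5,6,7,9}→1  {4,5,6,7,8,9}→6
  7 left: {0,2,5,6,7,8,9}→35  {1,3,4,5,6,7,9}→1  {2,4,5,6,7,8,9}→21  {3,4,5,6,7,8,9}→7
  8 left: {0,2,4,5,6,7,8,9}→56  {1,3,4,5,6,7,8,9}→8  {2,3,4,5,6,7,8,9}→28
  placing 0:i first → 36 extensions
  placing 1:k first → 84 extensions
total linear extensions = 120

120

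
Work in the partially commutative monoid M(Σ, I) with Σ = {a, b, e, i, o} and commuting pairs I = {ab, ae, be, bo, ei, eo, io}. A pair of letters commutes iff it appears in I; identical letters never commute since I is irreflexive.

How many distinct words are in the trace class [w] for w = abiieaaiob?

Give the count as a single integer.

drop 0:a onto floor
drop 1:b onto floor
drop 2:i onto {0:a, 1:b}
drop 3:i onto {2:i}
drop 4:e onto floor
drop 5:a onto {3:i}
drop 6:a onto {5:a}
drop 7:i onto {6:a}
drop 8:o onto {6:a}
drop 9:b onto {7:i}
ground layer = {0:a, 1:b, 4:e}
drop-orders for the pieces not yet dropped (sum over which currently-grounded one goes next):
  1 to go: {4} 1  {8} 1  {9} 1
  2 to go: {4,8} 2  {4,9} 2  {7,9} 1  {8,9} 2
  3 to go: {4,7,9} 3  {4,8,9} 6  {7,8,9} 3
  4 to go: {4,7,8,9} 12  {6,7,8,9} 3
  5 to go: {4,6,7,8,9} 15  {5,6,7,8,9} 3
  6 to go: {3,5,6,7,8,9} 3  {4,5,6,7,8,9} 18
  7 to go: {2,3,5,6,7,8,9} 3  {3,4,5,6,7,8,9} 21
  8 to go: {0,2,3,5,6,7,8,9} 3  {1,2,3,5,6,7,8,9} 3  {2,3,4,5,6,7,8,9} 24
  if 0:a drops first: 27 orders
  if 1:b drops first: 27 orders
  if 4:e drops first: 6 orders
heap linearizations: 60

60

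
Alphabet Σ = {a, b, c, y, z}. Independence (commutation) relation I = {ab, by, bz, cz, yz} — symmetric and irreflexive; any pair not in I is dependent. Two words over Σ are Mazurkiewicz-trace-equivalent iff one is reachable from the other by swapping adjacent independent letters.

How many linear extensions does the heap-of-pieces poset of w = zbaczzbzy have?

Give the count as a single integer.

150

#0=z has no predecessor
#1=b has no predecessor
#2=a depends on [0:z]
#3=c depends on [1:b, 2:a]
#4=z depends on [2:a]
#5=z depends on [4:z]
#6=b depends on [3:c]
#7=z depends on [5:z]
#8=y depends on [3:c]
sources: [0:z, 1:b]
N(rest) = Σ N(rest − s) over sources s of rest; N(one piece) = 1:
  size 1 → [6]=1  [7]=1  [8]=1
  size 2 → [5,7]=1  [6,7]=2  [6,8]=2  [7,8]=2
  size 3 → [3,6,8]=2  [4,5,7]=1  [5,6,7]=3  [5,7,8]=3  [6,7,8]=6
  size 4 → [1,3,6,8]=2  [3,6,7,8]=8  [4,5,6,7]=4  [4,5,7,8]=4  [5,6,7,8]=12
  size 5 → [1,3,6,7,8]=10  [3,5,6,7,8]=20  [4,5,6,7,8]=20
  size 6 → [1,3,5,6,7,8]=30  [3,4,5,6,7,8]=40
  size 7 → [1,3,4,5,6,7,8]=70  [2,3,4,5,6,7,8]=40
  first=0(z) contributes 110
  first=1(b) contributes 40
|[w]| = 150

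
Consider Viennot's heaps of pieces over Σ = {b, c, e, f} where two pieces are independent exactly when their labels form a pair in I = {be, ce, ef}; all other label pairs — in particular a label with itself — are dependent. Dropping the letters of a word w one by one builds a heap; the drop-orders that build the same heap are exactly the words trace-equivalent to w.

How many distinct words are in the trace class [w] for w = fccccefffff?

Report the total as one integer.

11

#0=f has no predecessor
#1=c depends on [0:f]
#2=c depends on [1:c]
#3=c depends on [2:c]
#4=c depends on [3:c]
#5=e has no predecessor
#6=f depends on [4:c]
#7=f depends on [6:f]
#8=f depends on [7:f]
#9=f depends on [8:f]
#10=f depends on [9:f]
sources: [0:f, 5:e]
N(rest) = Σ N(rest − s) over sources s of rest; N(one piece) = 1:
  size 1 → [5]=1  [10]=1
  size 2 → [5,10]=2  [9,10]=1
  size 3 → [5,9,10]=3  [8,9,10]=1
  size 4 → [5,8,9,10]=4  [7,8,9,10]=1
  size 5 → [5,7,8,9,10]=5  [6,7,8,9,10]=1
  size 6 → [4,6,7,8,9,10]=1  [5,6,7,8,9,10]=6
  size 7 → [3,4,6,7,8,9,10]=1  [4,5,6,7,8,9,10]=7
  size 8 → [2,3,4,6,7,8,9,10]=1  [3,4,5,6,7,8,9,10]=8
  size 9 → [1,2,3,4,6,7,8,9,10]=1  [2,3,4,5,6,7,8,9,10]=9
  first=0(f) contributes 10
  first=5(e) contributes 1
|[w]| = 11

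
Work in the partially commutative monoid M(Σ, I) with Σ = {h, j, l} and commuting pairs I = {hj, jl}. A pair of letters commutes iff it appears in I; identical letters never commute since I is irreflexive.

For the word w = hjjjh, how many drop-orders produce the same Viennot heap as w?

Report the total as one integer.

10

0(h) covers ∅
1(j) covers ∅
2(j) covers 1:j
3(j) covers 2:j
4(h) covers 0:h
floor of heap: 0:h, 1:j
completions by unplaced set U, small U first (add the entries for U minus each lowest piece of U):
  |U|=1: {3}:1  {4}:1
  |U|=2: {0,4}:1  {2,3}:1  {3,4}:2
  |U|=3: {0,3,4}:3  {1,2,3}:1  {2,3,4}:3
  start at 0(h): 4
  start at 1(j): 6
sum over floor = 10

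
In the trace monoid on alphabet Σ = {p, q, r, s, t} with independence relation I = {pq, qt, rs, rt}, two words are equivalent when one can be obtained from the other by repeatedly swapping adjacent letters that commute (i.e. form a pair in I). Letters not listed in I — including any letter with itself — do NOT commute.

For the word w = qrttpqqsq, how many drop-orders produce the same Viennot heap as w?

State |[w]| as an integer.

drop 0:q onto floor
drop 1:r onto {0:q}
drop 2:t onto floor
drop 3:t onto {2:t}
drop 4:p onto {1:r, 3:t}
drop 5:q onto {1:r}
drop 6:q onto {5:q}
drop 7:s onto {4:p, 6:q}
drop 8:q onto {7:s}
ground layer = {0:q, 2:t}
drop-orders for the pieces not yet dropped (sum over which currently-grounded one goes next):
  1 to go: {8} 1
  2 to go: {7,8} 1
  3 to go: {4,7,8} 1  {6,7,8} 1
  4 to go: {3,4,7,8} 1  {4,6,7,8} 2  {5,6,7,8} 1
  5 to go: {2,3,4,7,8} 1  {3,4,6,7,8} 3  {4,5,6,7,8} 3
  6 to go: {1,4,5,6,7,8} 3  {2,3,4,6,7,8} 4  {3,4,5,6,7,8} 6
  7 to go: {0,1,4,5,6,7,8} 3  {1,3,4,5,6,7,8} 9  {2,3,4,5,6,7,8} 10
  if 0:q drops first: 19 orders
  if 2:t drops first: 12 orders
heap linearizations: 31

31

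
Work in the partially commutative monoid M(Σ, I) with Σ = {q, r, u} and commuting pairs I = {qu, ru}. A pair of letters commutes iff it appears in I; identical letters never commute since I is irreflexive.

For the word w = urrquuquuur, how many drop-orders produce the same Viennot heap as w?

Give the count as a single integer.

462

#0=u has no predecessor
#1=r has no predecessor
#2=r depends on [1:r]
#3=q depends on [2:r]
#4=u depends on [0:u]
#5=u depends on [4:u]
#6=q depends on [3:q]
#7=u depends on [5:u]
#8=u depends on [7:u]
#9=u depends on [8:u]
#10=r depends on [6:q]
sources: [0:u, 1:r]
N(rest) = Σ N(rest − s) over sources s of rest; N(one piece) = 1:
  size 1 → [9]=1  [10]=1
  size 2 → [6,10]=1  [8,9]=1  [9,10]=2
  size 3 → [3,6,10]=1  [6,9,10]=3  [7,8,9]=1  [8,9,10]=3
  size 4 → [2,3,6,10]=1  [3,6,9,10]=4  [5,7,8,9]=1  [6,8,9,10]=6  [7,8,9,10]=4
  size 5 → [1,2,3,6,10]=1  [2,3,6,9,10]=5  [3,6,8,9,10]=10  [4,5,7,8,9]=1  [5,7,8,9,10]=5  [6,7,8,9,10]=10
  size 6 → [0,4,5,7,8,9]=1  [1,2,3,6,9,10]=6  [2,3,6,8,9,10]=15  [3,6,7,8,9,10]=20  [4,5,7,8,9,10]=6  [5,6,7,8,9,10]=15
  size 7 → [0,4,5,7,8,9,10]=7  [1,2,3,6,8,9,10]=21  [2,3,6,7,8,9,10]=35  [3,5,6,7,8,9,10]=35  [4,5,6,7,8,9,10]=21
  size 8 → [0,4,5,6,7,8,9,10]=28  [1,2,3,6,7,8,9,10]=56  [2,3,5,6,7,8,9,10]=70  [3,4,5,6,7,8,9,10]=56
  size 9 → [0,3,4,5,6,7,8,9,10]=84  [1,2,3,5,6,7,8,9,10]=126  [2,3,4,5,6,7,8,9,10]=126
  first=0(u) contributes 252
  first=1(r) contributes 210
|[w]| = 462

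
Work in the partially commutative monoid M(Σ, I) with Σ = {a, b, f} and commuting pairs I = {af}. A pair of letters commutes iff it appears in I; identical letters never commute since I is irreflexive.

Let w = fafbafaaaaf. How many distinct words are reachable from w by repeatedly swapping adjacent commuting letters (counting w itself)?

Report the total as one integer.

63

#0=f has no predecessor
#1=a has no predecessor
#2=f depends on [0:f]
#3=b depends on [1:a, 2:f]
#4=a depends on [3:b]
#5=f depends on [3:b]
#6=a depends on [4:a]
#7=a depends on [6:a]
#8=a depends on [7:a]
#9=a depends on [8:a]
#10=f depends on [5:f]
sources: [0:f, 1:a]
N(rest) = Σ N(rest − s) over sources s of rest; N(one piece) = 1:
  size 1 → [9]=1  [10]=1
  size 2 → [5,10]=1  [8,9]=1  [9,10]=2
  size 3 → [5,9,10]=3  [7,8,9]=1  [8,9,10]=3
  size 4 → [5,8,9,10]=6  [6,7,8,9]=1  [7,8,9,10]=4
  size 5 → [4,6,7,8,9]=1  [5,7,8,9,10]=10  [6,7,8,9,10]=5
  size 6 → [4,6,7,8,9,10]=6  [5,6,7,8,9,10]=15
  size 7 → [4,5,6,7,8,9,10]=21
  size 8 → [3,4,5,6,7,8,9,10]=21
  size 9 → [1,3,4,5,6,7,8,9,10]=21  [2,3,4,5,6,7,8,9,10]=21
  first=0(f) contributes 42
  first=1(a) contributes 21
|[w]| = 63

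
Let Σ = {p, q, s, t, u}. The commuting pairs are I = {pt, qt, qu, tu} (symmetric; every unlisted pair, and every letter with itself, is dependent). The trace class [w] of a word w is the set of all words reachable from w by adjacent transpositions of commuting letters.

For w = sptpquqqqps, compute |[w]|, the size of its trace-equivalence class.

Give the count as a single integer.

45

#0=s has no predecessor
#1=p depends on [0:s]
#2=t depends on [0:s]
#3=p depends on [1:p]
#4=q depends on [3:p]
#5=u depends on [3:p]
#6=q depends on [4:q]
#7=q depends on [6:q]
#8=q depends on [7:q]
#9=p depends on [5:u, 8:q]
#10=s depends on [2:t, 9:p]
sources: [0:s]
N(rest) = Σ N(rest − s) over sources s of rest; N(one piece) = 1:
  size 1 → [10]=1
  size 2 → [2,10]=1  [9,10]=1
  size 3 → [2,9,10]=2  [5,9,10]=1  [8,9,10]=1
  size 4 → [2,5,9,10]=3  [2,8,9,10]=3  [5,8,9,10]=2  [7,8,9,10]=1
  size 5 → [2,5,8,9,10]=8  [2,7,8,9,10]=4  [5,7,8,9,10]=3  [6,7,8,9,10]=1
  size 6 → [2,5,7,8,9,10]=15  [2,6,7,8,9,10]=5  [4,6,7,8,9,10]=1  [5,6,7,8,9,10]=4
  size 7 → [2,4,6,7,8,9,10]=6  [2,5,6,7,8,9,10]=24  [4,5,6,7,8,9,10]=5
  size 8 → [2,4,5,6,7,8,9,10]=35  [3,4,5,6,7,8,9,10]=5
  size 9 → [1,3,4,5,6,7,8,9,10]=5  [2,3,4,5,6,7,8,9,10]=40
  first=0(s) contributes 45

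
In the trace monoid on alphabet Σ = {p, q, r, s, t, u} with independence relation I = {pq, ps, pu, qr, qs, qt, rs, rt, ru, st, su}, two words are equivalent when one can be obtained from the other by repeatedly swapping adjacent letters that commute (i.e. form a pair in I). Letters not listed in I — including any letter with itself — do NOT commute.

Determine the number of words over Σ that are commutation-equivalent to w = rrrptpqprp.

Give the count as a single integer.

piece 0:r — minimal
piece 1:r rests on {0:r}
piece 2:r rests on {1:r}
piece 3:p rests on {2:r}
piece 4:t rests on {3:p}
piece 5:p rests on {4:t}
piece 6:q — minimal
piece 7:p rests on {5:p}
piece 8:r rests on {7:p}
piece 9:p rests on {8:r}
minimal pieces: {0:r, 6:q}
ways to finish when only these pieces remain (= sum over removing one remaining piece with nothing left below it):
  1 left: {6}→1  {9}→1
  2 left: {6,9}→2  {8,9}→1
  3 left: {6,8,9}→3  {7,8,9}→1
  4 left: {5,7,8,9}→1  {6,7,8,9}→4
  5 left: {4,5,7,8,9}→1  {5,6,7,8,9}→5
  6 left: {3,4,5,7,8,9}→1  {4,5,6,7,8,9}→6
  7 left: {2,3,4,5,7,8,9}→1  {3,4,5,6,7,8,9}→7
  8 left: {1,2,3,4,5,7,8,9}→1  {2,3,4,5,6,7,8,9}→8
  placing 0:r first → 9 extensions
  placing 6:q first → 1 extensions
total linear extensions = 10

10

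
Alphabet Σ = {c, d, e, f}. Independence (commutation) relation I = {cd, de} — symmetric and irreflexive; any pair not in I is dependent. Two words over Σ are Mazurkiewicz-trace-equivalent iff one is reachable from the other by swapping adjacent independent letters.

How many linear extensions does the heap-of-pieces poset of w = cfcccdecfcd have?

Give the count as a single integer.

12

piece 0:c — minimal
piece 1:f rests on {0:c}
piece 2:c rests on {1:f}
piece 3:c rests on {2:c}
piece 4:c rests on {3:c}
piece 5:d rests on {1:f}
piece 6:e rests on {4:c}
piece 7:c rests on {6:e}
piece 8:f rests on {5:d, 7:c}
piece 9:c rests on {8:f}
piece 10:d rests on {8:f}
minimal pieces: {0:c}
ways to finish when only these pieces remain (= sum over removing one remaining piece with nothing left below it):
  1 left: {9}→1  {10}→1
  2 left: {9,10}→2
  3 left: {8,9,10}→2
  4 left: {5,8,9,10}→2  {7,8,9,10}→2
  5 left: {5,7,8,9,10}→4  {6,7,8,9,10}→2
  6 left: {4,6,7,8,9,10}→2  {5,6,7,8,9,10}→6
  7 left: {3,4,6,7,8,9,10}→2  {4,5,6,7,8,9,10}→8
  8 left: {2,3,4,6,7,8,9,10}→2  {3,4,5,6,7,8,9,10}→10
  9 left: {2,3,4,5,6,7,8,9,10}→12
  placing 0:c first → 12 extensions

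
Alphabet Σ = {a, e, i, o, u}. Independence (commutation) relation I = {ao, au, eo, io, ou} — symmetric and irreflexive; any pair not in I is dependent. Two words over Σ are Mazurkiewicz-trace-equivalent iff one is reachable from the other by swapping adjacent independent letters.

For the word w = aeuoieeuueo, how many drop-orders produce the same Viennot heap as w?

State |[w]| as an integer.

55

piece 0:a — minimal
piece 1:e rests on {0:a}
piece 2:u rests on {1:e}
piece 3:o — minimal
piece 4:i rests on {2:u}
piece 5:e rests on {4:i}
piece 6:e rests on {5:e}
piece 7:u rests on {6:e}
piece 8:u rests on {7:u}
piece 9:e rests on {8:u}
piece 10:o rests on {3:o}
minimal pieces: {0:a, 3:o}
ways to finish when only these pieces remain (= sum over removing one remaining piece with nothing left below it):
  1 left: {9}→1  {10}→1
  2 left: {3,10}→1  {8,9}→1  {9,10}→2
  3 left: {3,9,10}→3  {7,8,9}→1  {8,9,10}→3
  4 left: {3,8,9,10}→6  {6,7,8,9}→1  {7,8,9,10}→4
  5 left: {3,7,8,9,10}→10  {5,6,7,8,9}→1  {6,7,8,9,10}→5
  6 left: {3,6,7,8,9,10}→15  {4,5,6,7,8,9}→1  {5,6,7,8,9,10}→6
  7 left: {2,4,5,6,7,8,9}→1  {3,5,6,7,8,9,10}→21  {4,5,6,7,8,9,10}→7
  8 left: {1,2,4,5,6,7,8,9}→1  {2,4,5,6,7,8,9,10}→8  {3,4,5,6,7,8,9,10}→28
  9 left: {0,1,2,4,5,6,7,8,9}→1  {1,2,4,5,6,7,8,9,10}→9  {2,3,4,5,6,7,8,9,10}→36
  placing 0:a first → 45 extensions
  placing 3:o first → 10 extensions
total linear extensions = 55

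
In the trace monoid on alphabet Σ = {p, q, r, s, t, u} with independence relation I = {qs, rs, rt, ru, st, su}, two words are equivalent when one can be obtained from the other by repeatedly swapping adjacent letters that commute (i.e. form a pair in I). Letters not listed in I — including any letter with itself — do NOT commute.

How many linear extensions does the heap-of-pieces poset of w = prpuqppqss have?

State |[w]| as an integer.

3

piece 0:p — minimal
piece 1:r rests on {0:p}
piece 2:p rests on {1:r}
piece 3:u rests on {2:p}
piece 4:q rests on {3:u}
piece 5:p rests on {4:q}
piece 6:p rests on {5:p}
piece 7:q rests on {6:p}
piece 8:s rests on {6:p}
piece 9:s rests on {8:s}
minimal pieces: {0:p}
ways to finish when only these pieces remain (= sum over removing one remaining piece with nothing left below it):
  1 left: {7}→1  {9}→1
  2 left: {7,9}→2  {8,9}→1
  3 left: {7,8,9}→3
  4 left: {6,7,8,9}→3
  5 left: {5,6,7,8,9}→3
  6 left: {4,5,6,7,8,9}→3
  7 left: {3,4,5,6,7,8,9}→3
  8 left: {2,3,4,5,6,7,8,9}→3
  placing 0:p first → 3 extensions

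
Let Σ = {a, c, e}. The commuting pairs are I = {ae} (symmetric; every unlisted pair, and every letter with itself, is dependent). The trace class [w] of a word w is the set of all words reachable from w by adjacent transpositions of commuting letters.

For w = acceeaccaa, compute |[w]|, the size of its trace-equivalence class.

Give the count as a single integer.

3

drop 0:a onto floor
drop 1:c onto {0:a}
drop 2:c onto {1:c}
drop 3:e onto {2:c}
drop 4:e onto {3:e}
drop 5:a onto {2:c}
drop 6:c onto {4:e, 5:a}
drop 7:c onto {6:c}
drop 8:a onto {7:c}
drop 9:a onto {8:a}
ground layer = {0:a}
drop-orders for the pieces not yet dropped (sum over which currently-grounded one goes next):
  1 to go: {9} 1
  2 to go: {8,9} 1
  3 to go: {7,8,9} 1
  4 to go: {6,7,8,9} 1
  5 to go: {4,6,7,8,9} 1  {5,6,7,8,9} 1
  6 to go: {3,4,6,7,8,9} 1  {4,5,6,7,8,9} 2
  7 to go: {3,4,5,6,7,8,9} 3
  8 to go: {2,3,4,5,6,7,8,9} 3
  if 0:a drops first: 3 orders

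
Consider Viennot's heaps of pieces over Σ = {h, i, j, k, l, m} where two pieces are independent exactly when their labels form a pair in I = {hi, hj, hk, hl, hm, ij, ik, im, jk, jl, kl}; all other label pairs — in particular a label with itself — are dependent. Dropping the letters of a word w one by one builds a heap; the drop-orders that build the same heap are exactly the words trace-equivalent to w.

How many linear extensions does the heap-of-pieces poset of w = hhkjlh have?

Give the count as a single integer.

#0=h has no predecessor
#1=h depends on [0:h]
#2=k has no predecessor
#3=j has no predecessor
#4=l has no predecessor
#5=h depends on [1:h]
sources: [0:h, 2:k, 3:j, 4:l]
N(rest) = Σ N(rest − s) over sources s of rest; N(one piece) = 1:
  size 1 → [2]=1  [3]=1  [4]=1  [5]=1
  size 2 → [1,5]=1  [2,3]=2  [2,4]=2  [2,5]=2  [3,4]=2  [3,5]=2  [4,5]=2
  size 3 → [0,1,5]=1  [1,2,5]=3  [1,3,5]=3  [1,4,5]=3  [2,3,4]=6  [2,3,5]=6  [2,4,5]=6  [3,4,5]=6
  size 4 → [0,1,2,5]=4  [0,1,3,5]=4  [0,1,4,5]=4  [1,2,3,5]=12  [1,2,4,5]=12  [1,3,4,5]=12  [2,3,4,5]=24
  first=0(h) contributes 60
  first=2(k) contributes 20
  first=3(j) contributes 20
  first=4(l) contributes 20
|[w]| = 120

120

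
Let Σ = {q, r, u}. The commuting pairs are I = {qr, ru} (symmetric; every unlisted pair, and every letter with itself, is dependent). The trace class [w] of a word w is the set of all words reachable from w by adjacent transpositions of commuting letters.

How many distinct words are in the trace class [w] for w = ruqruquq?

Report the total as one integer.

28

0(r) covers ∅
1(u) covers ∅
2(q) covers 1:u
3(r) covers 0:r
4(u) covers 2:q
5(q) covers 4:u
6(u) covers 5:q
7(q) covers 6:u
floor of heap: 0:r, 1:u
completions by unplaced set U, small U first (add the entries for U minus each lowest piece of U):
  |U|=1: {3}:1  {7}:1
  |U|=2: {0,3}:1  {3,7}:2  {6,7}:1
  |U|=3: {0,3,7}:3  {3,6,7}:3  {5,6,7}:1
  |U|=4: {0,3,6,7}:6  {3,5,6,7}:4  {4,5,6,7}:1
  |U|=5: {0,3,5,6,7}:10  {2,4,5,6,7}:1  {3,4,5,6,7}:5
  |U|=6: {0,3,4,5,6,7}:15  {1,2,4,5,6,7}:1  {2,3,4,5,6,7}:6
  start at 0(r): 7
  start at 1(u): 21
sum over floor = 28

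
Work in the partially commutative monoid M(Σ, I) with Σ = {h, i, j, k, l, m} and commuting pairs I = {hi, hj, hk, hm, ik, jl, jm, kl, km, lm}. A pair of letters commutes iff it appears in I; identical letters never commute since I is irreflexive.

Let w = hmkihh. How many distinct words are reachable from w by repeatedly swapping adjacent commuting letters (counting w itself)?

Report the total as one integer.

60

#0=h has no predecessor
#1=m has no predecessor
#2=k has no predecessor
#3=i depends on [1:m]
#4=h depends on [0:h]
#5=h depends on [4:h]
sources: [0:h, 1:m, 2:k]
N(rest) = Σ N(rest − s) over sources s of rest; N(one piece) = 1:
  size 1 → [2]=1  [3]=1  [5]=1
  size 2 → [1,3]=1  [2,3]=2  [2,5]=2  [3,5]=2  [4,5]=1
  size 3 → [0,4,5]=1  [1,2,3]=3  [1,3,5]=3  [2,3,5]=6  [2,4,5]=3  [3,4,5]=3
  size 4 → [0,2,4,5]=4  [0,3,4,5]=4  [1,2,3,5]=12  [1,3,4,5]=6  [2,3,4,5]=12
  first=0(h) contributes 30
  first=1(m) contributes 20
  first=2(k) contributes 10
|[w]| = 60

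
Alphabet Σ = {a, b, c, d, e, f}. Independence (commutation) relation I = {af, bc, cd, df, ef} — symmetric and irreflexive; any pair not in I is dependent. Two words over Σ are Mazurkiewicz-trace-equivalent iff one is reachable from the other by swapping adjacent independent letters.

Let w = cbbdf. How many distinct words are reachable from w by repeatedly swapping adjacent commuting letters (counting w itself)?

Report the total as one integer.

#0=c has no predecessor
#1=b has no predecessor
#2=b depends on [1:b]
#3=d depends on [2:b]
#4=f depends on [0:c, 2:b]
sources: [0:c, 1:b]
N(rest) = Σ N(rest − s) over sources s of rest; N(one piece) = 1:
  size 1 → [3]=1  [4]=1
  size 2 → [0,4]=1  [3,4]=2
  size 3 → [0,3,4]=3  [2,3,4]=2
  first=0(c) contributes 2
  first=1(b) contributes 5
|[w]| = 7

7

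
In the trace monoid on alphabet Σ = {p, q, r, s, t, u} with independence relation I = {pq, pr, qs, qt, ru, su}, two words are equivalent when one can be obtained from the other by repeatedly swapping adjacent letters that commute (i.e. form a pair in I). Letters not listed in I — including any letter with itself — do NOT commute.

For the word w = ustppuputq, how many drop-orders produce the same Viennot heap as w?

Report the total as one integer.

drop 0:u onto floor
drop 1:s onto floor
drop 2:t onto {0:u, 1:s}
drop 3:p onto {2:t}
drop 4:p onto {3:p}
drop 5:u onto {4:p}
drop 6:p onto {5:u}
drop 7:u onto {6:p}
drop 8:t onto {7:u}
drop 9:q onto {7:u}
ground layer = {0:u, 1:s}
drop-orders for the pieces not yet dropped (sum over which currently-grounded one goes next):
  1 to go: {8} 1  {9} 1
  2 to go: {8,9} 2
  3 to go: {7,8,9} 2
  4 to go: {6,7,8,9} 2
  5 to go: {5,6,7,8,9} 2
  6 to go: {4,5,6,7,8,9} 2
  7 to go: {3,4,5,6,7,8,9} 2
  8 to go: {2,3,4,5,6,7,8,9} 2
  if 0:u drops first: 2 orders
  if 1:s drops first: 2 orders
heap linearizations: 4

4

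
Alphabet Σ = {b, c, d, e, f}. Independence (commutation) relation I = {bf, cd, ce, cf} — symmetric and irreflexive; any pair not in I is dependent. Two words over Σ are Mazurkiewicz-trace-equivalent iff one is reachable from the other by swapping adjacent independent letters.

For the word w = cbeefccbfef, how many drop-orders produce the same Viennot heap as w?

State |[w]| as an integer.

31

#0=c has no predecessor
#1=b depends on [0:c]
#2=e depends on [1:b]
#3=e depends on [2:e]
#4=f depends on [3:e]
#5=c depends on [1:b]
#6=c depends on [5:c]
#7=b depends on [3:e, 6:c]
#8=f depends on [4:f]
#9=e depends on [7:b, 8:f]
#10=f depends on [9:e]
sources: [0:c]
N(rest) = Σ N(rest − s) over sources s of rest; N(one piece) = 1:
  size 1 → [10]=1
  size 2 → [9,10]=1
  size 3 → [7,9,10]=1  [8,9,10]=1
  size 4 → [4,8,9,10]=1  [6,7,9,10]=1  [7,8,9,10]=2
  size 5 → [4,7,8,9,10]=3  [5,6,7,9,10]=1  [6,7,8,9,10]=3
  size 6 → [3,4,7,8,9,10]=3  [4,6,7,8,9,10]=6  [5,6,7,8,9,10]=4
  size 7 → [2,3,4,7,8,9,10]=3  [3,4,6,7,8,9,10]=9  [4,5,6,7,8,9,10]=10
  size 8 → [2,3,4,6,7,8,9,10]=12  [3,4,5,6,7,8,9,10]=19
  size 9 → [2,3,4,5,6,7,8,9,10]=31
  first=0(c) contributes 31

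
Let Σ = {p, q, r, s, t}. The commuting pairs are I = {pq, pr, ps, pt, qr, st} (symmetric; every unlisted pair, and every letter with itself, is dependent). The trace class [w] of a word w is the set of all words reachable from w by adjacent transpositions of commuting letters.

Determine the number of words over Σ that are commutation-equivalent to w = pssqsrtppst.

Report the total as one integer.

0(p) covers ∅
1(s) covers ∅
2(s) covers 1:s
3(q) covers 2:s
4(s) covers 3:q
5(r) covers 4:s
6(t) covers 5:r
7(p) covers 0:p
8(p) covers 7:p
9(s) covers 5:r
10(t) covers 6:t
floor of heap: 0:p, 1:s
completions by unplaced set U, small U first (add the entries for U minus each lowest piece of U):
  |U|=1: {8}:1  {9}:1  {10}:1
  |U|=2: {6,10}:1  {7,8}:1  {8,9}:2  {8,10}:2  {9,10}:2
  |U|=3: {0,7,8}:1  {6,8,10}:3  {6,9,10}:3  {7,8,9}:3  {7,8,10}:3  {8,9,10}:6
  |U|=4: {0,7,8,9}:4  {0,7,8,10}:4  {5,6,9,10}:3  {6,7,8,10}:6  {6,8,9,10}:12  {7,8,9,10}:12
  |U|=5: {0,6,7,8,10}:10  {0,7,8,9,10}:20  {4,5,6,9,10}:3  {5,6,8,9,10}:15  {6,7,8,9,10}:30
  |U|=6: {0,6,7,8,9,10}:60  {3,4,5,6,9,10}:3  {4,5,6,8,9,10}:18  {5,6,7,8,9,10}:45
  |U|=7: {0,5,6,7,8,9,10}:105  {2,3,4,5,6,9,10}:3  {3,4,5,6,8,9,10}:21  {4,5,6,7,8,9,10}:63
  |U|=8: {0,4,5,6,7,8,9,10}:168  {1,2,3,4,5,6,9,10}:3  {2,3,4,5,6,8,9,10}:24  {3,4,5,6,7,8,9,10}:84
  |U|=9: {0,3,4,5,6,7,8,9,10}:252  {1,2,3,4,5,6,8,9,10}:27  {2,3,4,5,6,7,8,9,10}:108
  start at 0(p): 135
  start at 1(s): 360
sum over floor = 495

495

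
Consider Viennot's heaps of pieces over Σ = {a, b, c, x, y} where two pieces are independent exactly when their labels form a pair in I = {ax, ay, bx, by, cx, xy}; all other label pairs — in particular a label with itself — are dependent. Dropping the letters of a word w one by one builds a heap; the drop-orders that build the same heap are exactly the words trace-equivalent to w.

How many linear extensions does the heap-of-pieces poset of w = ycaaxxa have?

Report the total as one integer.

21

0(y) covers ∅
1(c) covers 0:y
2(a) covers 1:c
3(a) covers 2:a
4(x) covers ∅
5(x) covers 4:x
6(a) covers 3:a
floor of heap: 0:y, 4:x
completions by unplaced set U, small U first (add the entries for U minus each lowest piece of U):
  |U|=1: {5}:1  {6}:1
  |U|=2: {3,6}:1  {4,5}:1  {5,6}:2
  |U|=3: {2,3,6}:1  {3,5,6}:3  {4,5,6}:3
  |U|=4: {1,2,3,6}:1  {2,3,5,6}:4  {3,4,5,6}:6
  |U|=5: {0,1,2,3,6}:1  {1,2,3,5,6}:5  {2,3,4,5,6}:10
  start at 0(y): 15
  start at 4(x): 6
sum over floor = 21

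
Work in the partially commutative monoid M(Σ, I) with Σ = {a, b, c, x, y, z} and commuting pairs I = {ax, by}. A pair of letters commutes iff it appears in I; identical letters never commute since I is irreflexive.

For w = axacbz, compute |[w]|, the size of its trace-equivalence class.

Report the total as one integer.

#0=a has no predecessor
#1=x has no predecessor
#2=a depends on [0:a]
#3=c depends on [1:x, 2:a]
#4=b depends on [3:c]
#5=z depends on [4:b]
sources: [0:a, 1:x]
N(rest) = Σ N(rest − s) over sources s of rest; N(one piece) = 1:
  size 1 → [5]=1
  size 2 → [4,5]=1
  size 3 → [3,4,5]=1
  size 4 → [1,3,4,5]=1  [2,3,4,5]=1
  first=0(a) contributes 2
  first=1(x) contributes 1
|[w]| = 3

3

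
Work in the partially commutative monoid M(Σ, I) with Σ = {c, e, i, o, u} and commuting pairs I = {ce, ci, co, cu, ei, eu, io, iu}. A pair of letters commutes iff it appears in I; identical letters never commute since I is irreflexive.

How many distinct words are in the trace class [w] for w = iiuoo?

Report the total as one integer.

10

#0=i has no predecessor
#1=i depends on [0:i]
#2=u has no predecessor
#3=o depends on [2:u]
#4=o depends on [3:o]
sources: [0:i, 2:u]
N(rest) = Σ N(rest − s) over sources s of rest; N(one piece) = 1:
  size 1 → [1]=1  [4]=1
  size 2 → [0,1]=1  [1,4]=2  [3,4]=1
  size 3 → [0,1,4]=3  [1,3,4]=3  [2,3,4]=1
  first=0(i) contributes 4
  first=2(u) contributes 6
|[w]| = 10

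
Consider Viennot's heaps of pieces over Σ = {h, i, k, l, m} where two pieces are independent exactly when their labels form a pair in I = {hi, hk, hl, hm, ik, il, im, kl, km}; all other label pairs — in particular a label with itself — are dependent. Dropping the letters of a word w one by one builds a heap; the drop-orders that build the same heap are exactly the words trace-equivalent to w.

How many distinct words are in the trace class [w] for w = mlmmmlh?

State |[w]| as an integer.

piece 0:m — minimal
piece 1:l rests on {0:m}
piece 2:m rests on {1:l}
piece 3:m rests on {2:m}
piece 4:m rests on {3:m}
piece 5:l rests on {4:m}
piece 6:h — minimal
minimal pieces: {0:m, 6:h}
ways to finish when only these pieces remain (= sum over removing one remaining piece with nothing left below it):
  1 left: {5}→1  {6}→1
  2 left: {4,5}→1  {5,6}→2
  3 left: {3,4,5}→1  {4,5,6}→3
  4 left: {2,3,4,5}→1  {3,4,5,6}→4
  5 left: {1,2,3,4,5}→1  {2,3,4,5,6}→5
  placing 0:m first → 6 extensions
  placing 6:h first → 1 extensions
total linear extensions = 7

7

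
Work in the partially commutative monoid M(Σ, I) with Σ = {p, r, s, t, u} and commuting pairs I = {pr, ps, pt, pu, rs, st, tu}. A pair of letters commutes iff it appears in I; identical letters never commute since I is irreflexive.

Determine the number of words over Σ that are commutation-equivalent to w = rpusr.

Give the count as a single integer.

10

drop 0:r onto floor
drop 1:p onto floor
drop 2:u onto {0:r}
drop 3:s onto {2:u}
drop 4:r onto {2:u}
ground layer = {0:r, 1:p}
drop-orders for the pieces not yet dropped (sum over which currently-grounded one goes next):
  1 to go: {1} 1  {3} 1  {4} 1
  2 to go: {1,3} 2  {1,4} 2  {3,4} 2
  3 to go: {1,3,4} 6  {2,3,4} 2
  if 0:r drops first: 8 orders
  if 1:p drops first: 2 orders
heap linearizations: 10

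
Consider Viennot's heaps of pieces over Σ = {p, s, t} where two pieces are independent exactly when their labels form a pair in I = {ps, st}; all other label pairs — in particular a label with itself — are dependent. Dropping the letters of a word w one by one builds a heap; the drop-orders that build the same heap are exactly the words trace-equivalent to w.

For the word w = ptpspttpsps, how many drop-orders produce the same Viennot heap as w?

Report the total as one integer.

165

drop 0:p onto floor
drop 1:t onto {0:p}
drop 2:p onto {1:t}
drop 3:s onto floor
drop 4:p onto {2:p}
drop 5:t onto {4:p}
drop 6:t onto {5:t}
drop 7:p onto {6:t}
drop 8:s onto {3:s}
drop 9:p onto {7:p}
drop 10:s onto {8:s}
ground layer = {0:p, 3:s}
drop-orders for the pieces not yet dropped (sum over which currently-grounded one goes next):
  1 to go: {9} 1  {10} 1
  2 to go: {7,9} 1  {8,10} 1  {9,10} 2
  3 to go: {3,8,10} 1  {6,7,9} 1  {7,9,10} 3  {8,9,10} 3
  4 to go: {3,8,9,10} 4  {5,6,7,9} 1  {6,7,9,10} 4  {7,8,9,10} 6
  5 to go: {3,7,8,9,10} 10  {4,5,6,7,9} 1  {5,6,7,9,10} 5  {6,7,8,9,10} 10
  6 to go: {2,4,5,6,7,9} 1  {3,6,7,8,9,10} 20  {4,5,6,7,9,10} 6  {5,6,7,8,9,10} 15
  7 to go: {1,2,4,5,6,7,9} 1  {2,4,5,6,7,9,10} 7  {3,5,6,7,8,9,10} 35  {4,5,6,7,8,9,10} 21
  8 to go: {0,1,2,4,5,6,7,9} 1  {1,2,4,5,6,7,9,10} 8  {2,4,5,6,7,8,9,10} 28  {3,4,5,6,7,8,9,10} 56
  9 to go: {0,1,2,4,5,6,7,9,10} 9  {1,2,4,5,6,7,8,9,10} 36  {2,3,4,5,6,7,8,9,10} 84
  if 0:p drops first: 120 orders
  if 3:s drops first: 45 orders
heap linearizations: 165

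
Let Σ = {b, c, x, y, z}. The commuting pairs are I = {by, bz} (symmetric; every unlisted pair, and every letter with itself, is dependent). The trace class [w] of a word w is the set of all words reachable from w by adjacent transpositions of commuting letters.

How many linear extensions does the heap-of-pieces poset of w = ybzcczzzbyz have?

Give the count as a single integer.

18

#0=y has no predecessor
#1=b has no predecessor
#2=z depends on [0:y]
#3=c depends on [1:b, 2:z]
#4=c depends on [3:c]
#5=z depends on [4:c]
#6=z depends on [5:z]
#7=z depends on [6:z]
#8=b depends on [4:c]
#9=y depends on [7:z]
#10=z depends on [9:y]
sources: [0:y, 1:b]
N(rest) = Σ N(rest − s) over sources s of rest; N(one piece) = 1:
  size 1 → [8]=1  [10]=1
  size 2 → [8,10]=2  [9,10]=1
  size 3 → [7,9,10]=1  [8,9,10]=3
  size 4 → [6,7,9,10]=1  [7,8,9,10]=4
  size 5 → [5,6,7,9,10]=1  [6,7,8,9,10]=5
  size 6 → [5,6,7,8,9,10]=6
  size 7 → [4,5,6,7,8,9,10]=6
  size 8 → [3,4,5,6,7,8,9,10]=6
  size 9 → [1,3,4,5,6,7,8,9,10]=6  [2,3,4,5,6,7,8,9,10]=6
  first=0(y) contributes 12
  first=1(b) contributes 6
|[w]| = 18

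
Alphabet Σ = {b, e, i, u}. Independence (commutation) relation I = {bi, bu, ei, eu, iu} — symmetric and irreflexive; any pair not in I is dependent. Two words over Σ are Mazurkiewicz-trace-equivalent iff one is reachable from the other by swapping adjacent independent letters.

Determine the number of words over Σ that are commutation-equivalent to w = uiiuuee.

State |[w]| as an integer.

210

drop 0:u onto floor
drop 1:i onto floor
drop 2:i onto {1:i}
drop 3:u onto {0:u}
drop 4:u onto {3:u}
drop 5:e onto floor
drop 6:e onto {5:e}
ground layer = {0:u, 1:i, 5:e}
drop-orders for the pieces not yet dropped (sum over which currently-grounded one goes next):
  1 to go: {2} 1  {4} 1  {6} 1
  2 to go: {1,2} 1  {2,4} 2  {2,6} 2  {3,4} 1  {4,6} 2  {5,6} 1
  3 to go: {0,3,4} 1  {1,2,4} 3  {1,2,6} 3  {2,3,4} 3  {2,4,6} 6  {2,5,6} 3  {3,4,6} 3  {4,5,6} 3
  4 to go: {0,2,3,4} 4  {0,3,4,6} 4  {1,2,3,4} 6  {1,2,4,6} 12  {1,2,5,6} 6  {2,3,4,6} 12  {2,4,5,6} 12  {3,4,5,6} 6
  5 to go: {0,1,2,3,4} 10  {0,2,3,4,6} 20  {0,3,4,5,6} 10  {1,2,3,4,6} 30  {1,2,4,5,6} 30  {2,3,4,5,6} 30
  if 0:u drops first: 90 orders
  if 1:i drops first: 60 orders
  if 5:e drops first: 60 orders
heap linearizations: 210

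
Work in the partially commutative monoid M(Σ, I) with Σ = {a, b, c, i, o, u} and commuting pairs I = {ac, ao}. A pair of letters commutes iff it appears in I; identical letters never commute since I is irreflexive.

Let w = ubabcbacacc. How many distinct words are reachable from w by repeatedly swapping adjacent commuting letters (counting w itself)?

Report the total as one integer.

10

drop 0:u onto floor
drop 1:b onto {0:u}
drop 2:a onto {1:b}
drop 3:b onto {2:a}
drop 4:c onto {3:b}
drop 5:b onto {4:c}
drop 6:a onto {5:b}
drop 7:c onto {5:b}
drop 8:a onto {6:a}
drop 9:c onto {7:c}
drop 10:c onto {9:c}
ground layer = {0:u}
drop-orders for the pieces not yet dropped (sum over which currently-grounded one goes next):
  1 to go: {8} 1  {10} 1
  2 to go: {6,8} 1  {8,10} 2  {9,10} 1
  3 to go: {6,8,10} 3  {7,9,10} 1  {8,9,10} 3
  4 to go: {6,8,9,10} 6  {7,8,9,10} 4
  5 to go: {6,7,8,9,10} 10
  6 to go: {5,6,7,8,9,10} 10
  7 to go: {4,5,6,7,8,9,10} 10
  8 to go: {3,4,5,6,7,8,9,10} 10
  9 to go: {2,3,4,5,6,7,8,9,10} 10
  if 0:u drops first: 10 orders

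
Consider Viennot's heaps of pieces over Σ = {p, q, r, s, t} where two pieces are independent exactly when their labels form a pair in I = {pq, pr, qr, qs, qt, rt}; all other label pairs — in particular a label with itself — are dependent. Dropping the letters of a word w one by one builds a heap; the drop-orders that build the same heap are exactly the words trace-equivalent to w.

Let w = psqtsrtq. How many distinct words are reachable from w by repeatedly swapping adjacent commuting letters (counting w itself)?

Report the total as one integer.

56

drop 0:p onto floor
drop 1:s onto {0:p}
drop 2:q onto floor
drop 3:t onto {1:s}
drop 4:s onto {3:t}
drop 5:r onto {4:s}
drop 6:t onto {4:s}
drop 7:q onto {2:q}
ground layer = {0:p, 2:q}
drop-orders for the pieces not yet dropped (sum over which currently-grounded one goes next):
  1 to go: {5} 1  {6} 1  {7} 1
  2 to go: {2,7} 1  {5,6} 2  {5,7} 2  {6,7} 2
  3 to go: {2,5,7} 3  {2,6,7} 3  {4,5,6} 2  {5,6,7} 6
  4 to go: {2,5,6,7} 12  {3,4,5,6} 2  {4,5,6,7} 8
  5 to go: {1,3,4,5,6} 2  {2,4,5,6,7} 20  {3,4,5,6,7} 10
  6 to go: {0,1,3,4,5,6} 2  {1,3,4,5,6,7} 12  {2,3,4,5,6,7} 30
  if 0:p drops first: 42 orders
  if 2:q drops first: 14 orders
heap linearizations: 56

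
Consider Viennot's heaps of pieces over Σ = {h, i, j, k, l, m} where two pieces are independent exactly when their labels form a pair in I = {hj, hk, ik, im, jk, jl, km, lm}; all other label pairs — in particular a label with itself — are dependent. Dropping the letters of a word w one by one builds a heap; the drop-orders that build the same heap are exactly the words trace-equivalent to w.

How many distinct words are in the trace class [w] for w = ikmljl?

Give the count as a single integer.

26

piece 0:i — minimal
piece 1:k — minimal
piece 2:m — minimal
piece 3:l rests on {0:i, 1:k}
piece 4:j rests on {0:i, 2:m}
piece 5:l rests on {3:l}
minimal pieces: {0:i, 1:k, 2:m}
ways to finish when only these pieces remain (= sum over removing one remaining piece with nothing left below it):
  1 left: {4}→1  {5}→1
  2 left: {2,4}→1  {3,5}→1  {4,5}→2
  3 left: {1,3,5}→1  {2,4,5}→3  {3,4,5}→3
  4 left: {0,3,4,5}→3  {1,3,4,5}→4  {2,3,4,5}→6
  placing 0:i first → 10 extensions
  placing 1:k first → 9 extensions
  placing 2:m first → 7 extensions
total linear extensions = 26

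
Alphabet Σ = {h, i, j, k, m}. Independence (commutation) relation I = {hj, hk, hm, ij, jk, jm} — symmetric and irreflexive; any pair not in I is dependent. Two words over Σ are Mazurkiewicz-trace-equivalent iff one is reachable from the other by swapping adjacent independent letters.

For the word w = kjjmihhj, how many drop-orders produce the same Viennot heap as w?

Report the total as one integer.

56

0(k) covers ∅
1(j) covers ∅
2(j) covers 1:j
3(m) covers 0:k
4(i) covers 3:m
5(h) covers 4:i
6(h) covers 5:h
7(j) covers 2:j
floor of heap: 0:k, 1:j
completions by unplaced set U, small U first (add the entries for U minus each lowest piece of U):
  |U|=1: {6}:1  {7}:1
  |U|=2: {2,7}:1  {5,6}:1  {6,7}:2
  |U|=3: {1,2,7}:1  {2,6,7}:3  {4,5,6}:1  {5,6,7}:3
  |U|=4: {1,2,6,7}:4  {2,5,6,7}:6  {3,4,5,6}:1  {4,5,6,7}:4
  |U|=5: {0,3,4,5,6}:1  {1,2,5,6,7}:10  {2,4,5,6,7}:10  {3,4,5,6,7}:5
  |U|=6: {0,3,4,5,6,7}:6  {1,2,4,5,6,7}:20  {2,3,4,5,6,7}:15
  start at 0(k): 35
  start at 1(j): 21
sum over floor = 56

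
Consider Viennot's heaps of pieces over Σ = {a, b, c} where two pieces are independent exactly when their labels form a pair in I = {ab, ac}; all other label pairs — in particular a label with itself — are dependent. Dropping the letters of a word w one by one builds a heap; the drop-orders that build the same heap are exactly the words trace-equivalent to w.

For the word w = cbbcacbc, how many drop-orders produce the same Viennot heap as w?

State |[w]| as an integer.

8

0(c) covers ∅
1(b) covers 0:c
2(b) covers 1:b
3(c) covers 2:b
4(a) covers ∅
5(c) covers 3:c
6(b) covers 5:c
7(c) covers 6:b
floor of heap: 0:c, 4:a
completions by unplaced set U, small U first (add the entries for U minus each lowest piece of U):
  |U|=1: {4}:1  {7}:1
  |U|=2: {4,7}:2  {6,7}:1
  |U|=3: {4,6,7}:3  {5,6,7}:1
  |U|=4: {3,5,6,7}:1  {4,5,6,7}:4
  |U|=5: {2,3,5,6,7}:1  {3,4,5,6,7}:5
  |U|=6: {1,2,3,5,6,7}:1  {2,3,4,5,6,7}:6
  start at 0(c): 7
  start at 4(a): 1
sum over floor = 8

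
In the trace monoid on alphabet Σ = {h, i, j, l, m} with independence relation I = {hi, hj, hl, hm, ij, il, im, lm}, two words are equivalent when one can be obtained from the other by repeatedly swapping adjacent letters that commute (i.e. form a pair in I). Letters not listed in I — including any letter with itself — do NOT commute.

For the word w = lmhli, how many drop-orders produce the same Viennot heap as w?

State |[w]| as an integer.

piece 0:l — minimal
piece 1:m — minimal
piece 2:h — minimal
piece 3:l rests on {0:l}
piece 4:i — minimal
minimal pieces: {0:l, 1:m, 2:h, 4:i}
ways to finish when only these pieces remain (= sum over removing one remaining piece with nothing left below it):
  1 left: {1}→1  {2}→1  {3}→1  {4}→1
  2 left: {0,3}→1  {1,2}→2  {1,3}→2  {1,4}→2  {2,3}→2  {2,4}→2  {3,4}→2
  3 left: {0,1,3}→3  {0,2,3}→3  {0,3,4}→3  {1,2,3}→6  {1,2,4}→6  {1,3,4}→6  {2,3,4}→6
  placing 0:l first → 24 extensions
  placing 1:m first → 12 extensions
  placing 2:h first → 12 extensions
  placing 4:i first → 12 extensions
total linear extensions = 60

60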